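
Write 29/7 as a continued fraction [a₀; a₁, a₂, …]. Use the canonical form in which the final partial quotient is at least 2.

[4; 7]

⌊29/7⌋ = 4, remainder 1
⌊7/1⌋ = 7, remainder 0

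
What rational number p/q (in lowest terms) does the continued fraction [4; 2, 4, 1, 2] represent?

Start with 2.
1 + 1/(2/1) = 1 + 1/2 = 3/2
4 + 1/(3/2) = 4 + 2/3 = 14/3
2 + 1/(14/3) = 2 + 3/14 = 31/14
4 + 1/(31/14) = 4 + 14/31 = 138/31

138/31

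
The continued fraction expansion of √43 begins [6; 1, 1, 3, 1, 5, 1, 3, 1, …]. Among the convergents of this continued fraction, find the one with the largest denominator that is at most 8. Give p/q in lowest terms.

46/7

a_0 = 6: 6/1  (≤ bound)
a_1 = 1: 7/1  (≤ bound)
a_2 = 1: 13/2  (≤ bound)
a_3 = 3: 46/7  (≤ bound)
a_4 = 1: 59/9  (> 8, stop)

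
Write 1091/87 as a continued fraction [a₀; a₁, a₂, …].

Run the Euclidean algorithm, recording each quotient:
1091 = 12·87 + 47, so a_0 = 12
87 = 1·47 + 40, so a_1 = 1
47 = 1·40 + 7, so a_2 = 1
40 = 5·7 + 5, so a_3 = 5
7 = 1·5 + 2, so a_4 = 1
5 = 2·2 + 1, so a_5 = 2
2 = 2·1 + 0, so a_6 = 2

[12; 1, 1, 5, 1, 2, 2]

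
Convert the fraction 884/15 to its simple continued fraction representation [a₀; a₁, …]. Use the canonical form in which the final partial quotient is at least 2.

884 ÷ 15 → quotient 58, remainder 14
15 ÷ 14 → quotient 1, remainder 1
14 ÷ 1 → quotient 14, remainder 0

[58; 1, 14]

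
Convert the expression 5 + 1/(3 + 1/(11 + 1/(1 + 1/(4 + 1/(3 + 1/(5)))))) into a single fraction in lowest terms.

16489/3097

Start with 5.
3 + 1/(5/1) = 3 + 1/5 = 16/5
4 + 1/(16/5) = 4 + 5/16 = 69/16
1 + 1/(69/16) = 1 + 16/69 = 85/69
11 + 1/(85/69) = 11 + 69/85 = 1004/85
3 + 1/(1004/85) = 3 + 85/1004 = 3097/1004
5 + 1/(3097/1004) = 5 + 1004/3097 = 16489/3097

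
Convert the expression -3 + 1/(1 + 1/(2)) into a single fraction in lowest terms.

Starting at the tail and folding back:
Start with 2.
1 + 1/(2/1) = 1 + 1/2 = 3/2
-3 + 1/(3/2) = -3 + 2/3 = -7/3

-7/3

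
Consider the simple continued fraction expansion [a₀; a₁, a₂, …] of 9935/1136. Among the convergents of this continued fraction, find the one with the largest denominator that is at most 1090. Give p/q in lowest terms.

4469/511

List convergents until the denominator exceeds the bound:
a_0 = 8: 8/1  (≤ bound)
a_1 = 1: 9/1  (≤ bound)
a_2 = 2: 26/3  (≤ bound)
a_3 = 1: 35/4  (≤ bound)
a_4 = 13: 481/55  (≤ bound)
a_5 = 2: 997/114  (≤ bound)
a_6 = 4: 4469/511  (≤ bound)
a_7 = 2: 9935/1136  (> 1090, stop)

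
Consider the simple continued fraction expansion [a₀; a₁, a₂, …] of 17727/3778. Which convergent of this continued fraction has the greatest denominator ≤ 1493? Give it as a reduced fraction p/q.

2515/536

a_0 = 4: 4/1  (≤ bound)
a_1 = 1: 5/1  (≤ bound)
a_2 = 2: 14/3  (≤ bound)
a_3 = 4: 61/13  (≤ bound)
a_4 = 41: 2515/536  (≤ bound)
a_5 = 3: 7606/1621  (> 1493, stop)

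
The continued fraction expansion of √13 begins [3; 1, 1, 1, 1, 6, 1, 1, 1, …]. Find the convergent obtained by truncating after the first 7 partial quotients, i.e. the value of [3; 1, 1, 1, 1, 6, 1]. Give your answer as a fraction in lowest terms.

137/38

Collapse the nested fraction from the inside out:
Start with 1.
6 + 1/(1/1) = 6 + 1/1 = 7/1
1 + 1/(7/1) = 1 + 1/7 = 8/7
1 + 1/(8/7) = 1 + 7/8 = 15/8
1 + 1/(15/8) = 1 + 8/15 = 23/15
1 + 1/(23/15) = 1 + 15/23 = 38/23
3 + 1/(38/23) = 3 + 23/38 = 137/38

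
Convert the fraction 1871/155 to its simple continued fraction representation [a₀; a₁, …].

1871 ÷ 155 → quotient 12, remainder 11
155 ÷ 11 → quotient 14, remainder 1
11 ÷ 1 → quotient 11, remainder 0

[12; 14, 11]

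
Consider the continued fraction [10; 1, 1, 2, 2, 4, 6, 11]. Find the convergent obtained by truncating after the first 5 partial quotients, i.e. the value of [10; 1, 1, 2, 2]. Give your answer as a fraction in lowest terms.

127/12

a_0 = 10: 10/1
a_1 = 1: 11/1
a_2 = 1: 21/2
a_3 = 2: 53/5
a_4 = 2: 127/12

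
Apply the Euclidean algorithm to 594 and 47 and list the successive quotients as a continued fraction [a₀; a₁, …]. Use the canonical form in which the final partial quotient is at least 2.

594 = 12·47 + 30, so a_0 = 12
47 = 1·30 + 17, so a_1 = 1
30 = 1·17 + 13, so a_2 = 1
17 = 1·13 + 4, so a_3 = 1
13 = 3·4 + 1, so a_4 = 3
4 = 4·1 + 0, so a_5 = 4

[12; 1, 1, 1, 3, 4]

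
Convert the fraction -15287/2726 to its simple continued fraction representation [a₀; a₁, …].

[-6; 2, 1, 1, 4, 2, 53]

-15287 = -6·2726 + 1069, so a_0 = -6
2726 = 2·1069 + 588, so a_1 = 2
1069 = 1·588 + 481, so a_2 = 1
588 = 1·481 + 107, so a_3 = 1
481 = 4·107 + 53, so a_4 = 4
107 = 2·53 + 1, so a_5 = 2
53 = 53·1 + 0, so a_6 = 53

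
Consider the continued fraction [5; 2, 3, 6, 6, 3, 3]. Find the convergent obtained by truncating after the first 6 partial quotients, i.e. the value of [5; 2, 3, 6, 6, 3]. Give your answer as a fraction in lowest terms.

a_0 = 5: 5/1
a_1 = 2: 11/2
a_2 = 3: 38/7
a_3 = 6: 239/44
a_4 = 6: 1472/271
a_5 = 3: 4655/857

4655/857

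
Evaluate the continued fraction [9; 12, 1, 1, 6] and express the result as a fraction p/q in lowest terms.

1480/163

Compute successive convergents:
a_0 = 9: 9/1
a_1 = 12: 109/12
a_2 = 1: 118/13
a_3 = 1: 227/25
a_4 = 6: 1480/163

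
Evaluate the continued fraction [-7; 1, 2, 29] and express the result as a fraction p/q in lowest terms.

Starting at the tail and folding back:
Start with 29.
2 + 1/(29/1) = 2 + 1/29 = 59/29
1 + 1/(59/29) = 1 + 29/59 = 88/59
-7 + 1/(88/59) = -7 + 59/88 = -557/88

-557/88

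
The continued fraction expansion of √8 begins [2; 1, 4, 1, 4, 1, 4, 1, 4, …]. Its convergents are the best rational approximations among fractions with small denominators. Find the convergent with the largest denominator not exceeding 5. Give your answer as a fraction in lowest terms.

a_0 = 2: 2/1  (≤ bound)
a_1 = 1: 3/1  (≤ bound)
a_2 = 4: 14/5  (≤ bound)
a_3 = 1: 17/6  (> 5, stop)

14/5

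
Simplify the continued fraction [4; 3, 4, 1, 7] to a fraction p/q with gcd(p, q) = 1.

a_0 = 4: 4/1
a_1 = 3: 13/3
a_2 = 4: 56/13
a_3 = 1: 69/16
a_4 = 7: 539/125

539/125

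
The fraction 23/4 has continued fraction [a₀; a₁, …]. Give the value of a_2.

23 = 5·4 + 3, so a_0 = 5
4 = 1·3 + 1, so a_1 = 1
3 = 3·1 + 0, so a_2 = 3

3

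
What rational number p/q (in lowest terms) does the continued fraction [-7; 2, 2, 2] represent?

-79/12

Collapse the nested fraction from the inside out:
Start with 2.
2 + 1/(2/1) = 2 + 1/2 = 5/2
2 + 1/(5/2) = 2 + 2/5 = 12/5
-7 + 1/(12/5) = -7 + 5/12 = -79/12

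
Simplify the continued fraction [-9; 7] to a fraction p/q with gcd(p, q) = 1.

Collapse the nested fraction from the inside out:
Start with 7.
-9 + 1/(7/1) = -9 + 1/7 = -62/7

-62/7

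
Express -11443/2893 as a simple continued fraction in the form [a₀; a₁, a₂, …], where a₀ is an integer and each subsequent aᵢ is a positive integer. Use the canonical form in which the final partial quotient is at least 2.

Repeatedly divide and take the remainder:
-11443 = -4·2893 + 129, so a_0 = -4
2893 = 22·129 + 55, so a_1 = 22
129 = 2·55 + 19, so a_2 = 2
55 = 2·19 + 17, so a_3 = 2
19 = 1·17 + 2, so a_4 = 1
17 = 8·2 + 1, so a_5 = 8
2 = 2·1 + 0, so a_6 = 2

[-4; 22, 2, 2, 1, 8, 2]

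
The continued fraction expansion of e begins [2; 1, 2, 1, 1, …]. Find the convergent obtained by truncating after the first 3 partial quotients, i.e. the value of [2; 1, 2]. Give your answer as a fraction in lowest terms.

a_0 = 2: 2/1
a_1 = 1: 3/1
a_2 = 2: 8/3

8/3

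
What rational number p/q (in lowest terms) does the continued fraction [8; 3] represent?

25/3

a_0 = 8: 8/1
a_1 = 3: 25/3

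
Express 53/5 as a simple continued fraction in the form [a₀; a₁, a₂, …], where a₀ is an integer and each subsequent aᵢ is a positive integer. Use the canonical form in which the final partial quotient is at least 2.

Repeatedly divide and take the remainder:
⌊53/5⌋ = 10, remainder 3
⌊5/3⌋ = 1, remainder 2
⌊3/2⌋ = 1, remainder 1
⌊2/1⌋ = 2, remainder 0

[10; 1, 1, 2]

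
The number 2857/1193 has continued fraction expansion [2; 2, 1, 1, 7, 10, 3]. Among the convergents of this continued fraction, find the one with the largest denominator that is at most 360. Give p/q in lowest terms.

a_0 = 2: 2/1  (≤ bound)
a_1 = 2: 5/2  (≤ bound)
a_2 = 1: 7/3  (≤ bound)
a_3 = 1: 12/5  (≤ bound)
a_4 = 7: 91/38  (≤ bound)
a_5 = 10: 922/385  (> 360, stop)

91/38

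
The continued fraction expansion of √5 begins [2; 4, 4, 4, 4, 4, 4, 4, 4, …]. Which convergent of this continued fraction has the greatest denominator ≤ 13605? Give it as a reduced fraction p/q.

12238/5473

a_0 = 2: 2/1  (≤ bound)
a_1 = 4: 9/4  (≤ bound)
a_2 = 4: 38/17  (≤ bound)
a_3 = 4: 161/72  (≤ bound)
a_4 = 4: 682/305  (≤ bound)
a_5 = 4: 2889/1292  (≤ bound)
a_6 = 4: 12238/5473  (≤ bound)
a_7 = 4: 51841/23184  (> 13605, stop)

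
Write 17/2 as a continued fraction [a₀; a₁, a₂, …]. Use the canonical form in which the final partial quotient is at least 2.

[8; 2]

17 = 8·2 + 1, so a_0 = 8
2 = 2·1 + 0, so a_1 = 2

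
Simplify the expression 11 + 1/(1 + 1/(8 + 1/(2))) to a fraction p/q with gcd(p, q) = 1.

a_0 = 11: 11/1
a_1 = 1: 12/1
a_2 = 8: 107/9
a_3 = 2: 226/19

226/19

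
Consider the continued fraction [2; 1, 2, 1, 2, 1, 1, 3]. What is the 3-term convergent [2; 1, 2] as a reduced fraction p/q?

8/3

a_0 = 2: 2/1
a_1 = 1: 3/1
a_2 = 2: 8/3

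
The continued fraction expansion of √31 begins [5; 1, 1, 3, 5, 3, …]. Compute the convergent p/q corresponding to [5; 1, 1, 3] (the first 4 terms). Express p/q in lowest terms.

39/7

Start with 3.
1 + 1/(3/1) = 1 + 1/3 = 4/3
1 + 1/(4/3) = 1 + 3/4 = 7/4
5 + 1/(7/4) = 5 + 4/7 = 39/7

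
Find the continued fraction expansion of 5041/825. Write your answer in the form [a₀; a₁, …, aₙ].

[6; 9, 15, 6]

5041 ÷ 825 → quotient 6, remainder 91
825 ÷ 91 → quotient 9, remainder 6
91 ÷ 6 → quotient 15, remainder 1
6 ÷ 1 → quotient 6, remainder 0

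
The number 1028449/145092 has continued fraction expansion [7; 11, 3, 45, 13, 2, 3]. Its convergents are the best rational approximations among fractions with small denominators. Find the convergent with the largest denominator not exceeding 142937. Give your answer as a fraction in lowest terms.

295403/41675

List convergents until the denominator exceeds the bound:
a_0 = 7: 7/1  (≤ bound)
a_1 = 11: 78/11  (≤ bound)
a_2 = 3: 241/34  (≤ bound)
a_3 = 45: 10923/1541  (≤ bound)
a_4 = 13: 142240/20067  (≤ bound)
a_5 = 2: 295403/41675  (≤ bound)
a_6 = 3: 1028449/145092  (> 142937, stop)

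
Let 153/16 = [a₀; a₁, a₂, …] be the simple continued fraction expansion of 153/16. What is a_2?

⌊153/16⌋ = 9, remainder 9
⌊16/9⌋ = 1, remainder 7
⌊9/7⌋ = 1, remainder 2

1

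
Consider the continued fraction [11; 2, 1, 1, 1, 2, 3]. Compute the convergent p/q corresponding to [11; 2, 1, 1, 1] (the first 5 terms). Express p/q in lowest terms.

91/8

Collapse the nested fraction from the inside out:
Start with 1.
1 + 1/(1/1) = 1 + 1/1 = 2/1
1 + 1/(2/1) = 1 + 1/2 = 3/2
2 + 1/(3/2) = 2 + 2/3 = 8/3
11 + 1/(8/3) = 11 + 3/8 = 91/8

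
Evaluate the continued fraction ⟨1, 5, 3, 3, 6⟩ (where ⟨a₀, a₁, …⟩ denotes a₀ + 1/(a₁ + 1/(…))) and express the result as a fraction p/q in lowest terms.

397/334

Start with 6.
3 + 1/(6/1) = 3 + 1/6 = 19/6
3 + 1/(19/6) = 3 + 6/19 = 63/19
5 + 1/(63/19) = 5 + 19/63 = 334/63
1 + 1/(334/63) = 1 + 63/334 = 397/334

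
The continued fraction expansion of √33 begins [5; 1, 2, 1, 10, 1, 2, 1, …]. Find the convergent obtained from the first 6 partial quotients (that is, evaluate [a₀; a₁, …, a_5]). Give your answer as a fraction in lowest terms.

270/47

a_0 = 5: 5/1
a_1 = 1: 6/1
a_2 = 2: 17/3
a_3 = 1: 23/4
a_4 = 10: 247/43
a_5 = 1: 270/47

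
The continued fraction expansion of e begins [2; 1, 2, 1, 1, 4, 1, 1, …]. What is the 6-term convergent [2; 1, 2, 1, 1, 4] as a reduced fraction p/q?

Compute successive convergents:
a_0 = 2: 2/1
a_1 = 1: 3/1
a_2 = 2: 8/3
a_3 = 1: 11/4
a_4 = 1: 19/7
a_5 = 4: 87/32

87/32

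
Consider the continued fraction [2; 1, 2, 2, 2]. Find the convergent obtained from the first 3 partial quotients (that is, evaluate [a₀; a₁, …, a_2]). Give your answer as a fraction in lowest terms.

Start with 2.
1 + 1/(2/1) = 1 + 1/2 = 3/2
2 + 1/(3/2) = 2 + 2/3 = 8/3

8/3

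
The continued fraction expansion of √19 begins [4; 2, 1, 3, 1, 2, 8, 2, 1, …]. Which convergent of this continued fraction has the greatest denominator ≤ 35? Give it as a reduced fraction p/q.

List convergents until the denominator exceeds the bound:
a_0 = 4: 4/1  (≤ bound)
a_1 = 2: 9/2  (≤ bound)
a_2 = 1: 13/3  (≤ bound)
a_3 = 3: 48/11  (≤ bound)
a_4 = 1: 61/14  (≤ bound)
a_5 = 2: 170/39  (> 35, stop)

61/14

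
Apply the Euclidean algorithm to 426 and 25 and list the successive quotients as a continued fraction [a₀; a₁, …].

426 = 17·25 + 1, so a_0 = 17
25 = 25·1 + 0, so a_1 = 25

[17; 25]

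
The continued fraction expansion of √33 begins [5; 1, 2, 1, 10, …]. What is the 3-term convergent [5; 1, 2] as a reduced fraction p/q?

17/3

Start with 2.
1 + 1/(2/1) = 1 + 1/2 = 3/2
5 + 1/(3/2) = 5 + 2/3 = 17/3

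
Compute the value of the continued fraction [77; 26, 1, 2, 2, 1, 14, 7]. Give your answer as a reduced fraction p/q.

Start with 7.
14 + 1/(7/1) = 14 + 1/7 = 99/7
1 + 1/(99/7) = 1 + 7/99 = 106/99
2 + 1/(106/99) = 2 + 99/106 = 311/106
2 + 1/(311/106) = 2 + 106/311 = 728/311
1 + 1/(728/311) = 1 + 311/728 = 1039/728
26 + 1/(1039/728) = 26 + 728/1039 = 27742/1039
77 + 1/(27742/1039) = 77 + 1039/27742 = 2137173/27742

2137173/27742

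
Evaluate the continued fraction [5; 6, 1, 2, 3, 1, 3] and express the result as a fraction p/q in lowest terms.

1689/328

Collapse the nested fraction from the inside out:
Start with 3.
1 + 1/(3/1) = 1 + 1/3 = 4/3
3 + 1/(4/3) = 3 + 3/4 = 15/4
2 + 1/(15/4) = 2 + 4/15 = 34/15
1 + 1/(34/15) = 1 + 15/34 = 49/34
6 + 1/(49/34) = 6 + 34/49 = 328/49
5 + 1/(328/49) = 5 + 49/328 = 1689/328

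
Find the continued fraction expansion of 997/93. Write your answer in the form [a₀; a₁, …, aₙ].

[10; 1, 2, 1, 1, 2, 1, 3]

997 = 10·93 + 67, so a_0 = 10
93 = 1·67 + 26, so a_1 = 1
67 = 2·26 + 15, so a_2 = 2
26 = 1·15 + 11, so a_3 = 1
15 = 1·11 + 4, so a_4 = 1
11 = 2·4 + 3, so a_5 = 2
4 = 1·3 + 1, so a_6 = 1
3 = 3·1 + 0, so a_7 = 3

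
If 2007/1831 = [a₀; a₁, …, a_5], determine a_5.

3

2007 ÷ 1831 → quotient 1, remainder 176
1831 ÷ 176 → quotient 10, remainder 71
176 ÷ 71 → quotient 2, remainder 34
71 ÷ 34 → quotient 2, remainder 3
34 ÷ 3 → quotient 11, remainder 1
3 ÷ 1 → quotient 3, remainder 0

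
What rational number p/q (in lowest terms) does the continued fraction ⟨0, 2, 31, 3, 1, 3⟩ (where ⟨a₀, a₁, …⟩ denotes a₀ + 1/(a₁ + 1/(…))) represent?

469/953

a_0 = 0: 0/1
a_1 = 2: 1/2
a_2 = 31: 31/63
a_3 = 3: 94/191
a_4 = 1: 125/254
a_5 = 3: 469/953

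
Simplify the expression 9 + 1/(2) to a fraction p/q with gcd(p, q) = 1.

19/2

Starting at the tail and folding back:
Start with 2.
9 + 1/(2/1) = 9 + 1/2 = 19/2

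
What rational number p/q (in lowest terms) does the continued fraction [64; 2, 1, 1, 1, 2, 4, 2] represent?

13198/205

Start with 2.
4 + 1/(2/1) = 4 + 1/2 = 9/2
2 + 1/(9/2) = 2 + 2/9 = 20/9
1 + 1/(20/9) = 1 + 9/20 = 29/20
1 + 1/(29/20) = 1 + 20/29 = 49/29
1 + 1/(49/29) = 1 + 29/49 = 78/49
2 + 1/(78/49) = 2 + 49/78 = 205/78
64 + 1/(205/78) = 64 + 78/205 = 13198/205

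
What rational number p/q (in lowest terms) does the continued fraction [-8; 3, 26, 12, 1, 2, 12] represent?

-285065/37162

a_0 = -8: -8/1
a_1 = 3: -23/3
a_2 = 26: -606/79
a_3 = 12: -7295/951
a_4 = 1: -7901/1030
a_5 = 2: -23097/3011
a_6 = 12: -285065/37162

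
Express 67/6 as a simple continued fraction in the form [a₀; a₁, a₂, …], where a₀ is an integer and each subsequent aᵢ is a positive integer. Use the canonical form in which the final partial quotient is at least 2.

⌊67/6⌋ = 11, remainder 1
⌊6/1⌋ = 6, remainder 0

[11; 6]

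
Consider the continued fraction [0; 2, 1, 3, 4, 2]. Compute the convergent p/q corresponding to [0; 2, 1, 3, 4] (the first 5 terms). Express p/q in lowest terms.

17/47

a_0 = 0: 0/1
a_1 = 2: 1/2
a_2 = 1: 1/3
a_3 = 3: 4/11
a_4 = 4: 17/47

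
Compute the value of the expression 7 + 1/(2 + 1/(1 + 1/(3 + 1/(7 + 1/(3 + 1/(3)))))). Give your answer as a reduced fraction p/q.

6133/833

a_0 = 7: 7/1
a_1 = 2: 15/2
a_2 = 1: 22/3
a_3 = 3: 81/11
a_4 = 7: 589/80
a_5 = 3: 1848/251
a_6 = 3: 6133/833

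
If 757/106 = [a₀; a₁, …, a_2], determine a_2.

15

757 = 7·106 + 15, so a_0 = 7
106 = 7·15 + 1, so a_1 = 7
15 = 15·1 + 0, so a_2 = 15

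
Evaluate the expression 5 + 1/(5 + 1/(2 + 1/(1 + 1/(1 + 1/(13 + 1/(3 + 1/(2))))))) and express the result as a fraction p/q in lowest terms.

13601/2623

a_0 = 5: 5/1
a_1 = 5: 26/5
a_2 = 2: 57/11
a_3 = 1: 83/16
a_4 = 1: 140/27
a_5 = 13: 1903/367
a_6 = 3: 5849/1128
a_7 = 2: 13601/2623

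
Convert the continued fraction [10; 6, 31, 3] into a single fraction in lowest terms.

a_0 = 10: 10/1
a_1 = 6: 61/6
a_2 = 31: 1901/187
a_3 = 3: 5764/567

5764/567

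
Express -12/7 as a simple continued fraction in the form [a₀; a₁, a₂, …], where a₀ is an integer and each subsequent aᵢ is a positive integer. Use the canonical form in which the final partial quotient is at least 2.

Repeatedly divide and take the remainder:
-12 ÷ 7 → quotient -2, remainder 2
7 ÷ 2 → quotient 3, remainder 1
2 ÷ 1 → quotient 2, remainder 0

[-2; 3, 2]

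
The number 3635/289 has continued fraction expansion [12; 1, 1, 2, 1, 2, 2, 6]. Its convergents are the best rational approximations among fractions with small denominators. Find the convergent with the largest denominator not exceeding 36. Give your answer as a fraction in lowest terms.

239/19

a_0 = 12: 12/1  (≤ bound)
a_1 = 1: 13/1  (≤ bound)
a_2 = 1: 25/2  (≤ bound)
a_3 = 2: 63/5  (≤ bound)
a_4 = 1: 88/7  (≤ bound)
a_5 = 2: 239/19  (≤ bound)
a_6 = 2: 566/45  (> 36, stop)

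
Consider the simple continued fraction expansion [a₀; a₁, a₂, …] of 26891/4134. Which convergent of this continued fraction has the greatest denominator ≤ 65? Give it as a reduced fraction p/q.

a_0 = 6: 6/1  (≤ bound)
a_1 = 1: 7/1  (≤ bound)
a_2 = 1: 13/2  (≤ bound)
a_3 = 51: 670/103  (> 65, stop)

13/2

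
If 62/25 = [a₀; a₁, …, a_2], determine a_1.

2

62 = 2·25 + 12, so a_0 = 2
25 = 2·12 + 1, so a_1 = 2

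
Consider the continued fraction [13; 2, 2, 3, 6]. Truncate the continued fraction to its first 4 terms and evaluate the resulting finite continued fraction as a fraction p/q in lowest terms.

Start with 3.
2 + 1/(3/1) = 2 + 1/3 = 7/3
2 + 1/(7/3) = 2 + 3/7 = 17/7
13 + 1/(17/7) = 13 + 7/17 = 228/17

228/17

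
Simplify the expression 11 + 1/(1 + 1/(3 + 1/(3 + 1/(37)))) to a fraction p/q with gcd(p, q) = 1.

5708/485

Compute successive convergents:
a_0 = 11: 11/1
a_1 = 1: 12/1
a_2 = 3: 47/4
a_3 = 3: 153/13
a_4 = 37: 5708/485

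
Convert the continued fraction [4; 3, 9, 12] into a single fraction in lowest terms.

Start with 12.
9 + 1/(12/1) = 9 + 1/12 = 109/12
3 + 1/(109/12) = 3 + 12/109 = 339/109
4 + 1/(339/109) = 4 + 109/339 = 1465/339

1465/339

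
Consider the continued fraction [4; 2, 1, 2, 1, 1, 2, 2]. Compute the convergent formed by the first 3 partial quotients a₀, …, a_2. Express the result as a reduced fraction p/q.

a_0 = 4: 4/1
a_1 = 2: 9/2
a_2 = 1: 13/3

13/3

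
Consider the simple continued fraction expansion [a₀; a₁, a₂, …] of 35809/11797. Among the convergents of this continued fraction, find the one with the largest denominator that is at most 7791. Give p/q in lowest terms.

771/254

a_0 = 3: 3/1  (≤ bound)
a_1 = 28: 85/28  (≤ bound)
a_2 = 4: 343/113  (≤ bound)
a_3 = 2: 771/254  (≤ bound)
a_4 = 46: 35809/11797  (> 7791, stop)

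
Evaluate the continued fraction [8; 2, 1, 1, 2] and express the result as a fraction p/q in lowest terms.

Start with 2.
1 + 1/(2/1) = 1 + 1/2 = 3/2
1 + 1/(3/2) = 1 + 2/3 = 5/3
2 + 1/(5/3) = 2 + 3/5 = 13/5
8 + 1/(13/5) = 8 + 5/13 = 109/13

109/13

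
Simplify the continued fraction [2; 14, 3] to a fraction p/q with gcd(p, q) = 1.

89/43

Work from the innermost term outward:
Start with 3.
14 + 1/(3/1) = 14 + 1/3 = 43/3
2 + 1/(43/3) = 2 + 3/43 = 89/43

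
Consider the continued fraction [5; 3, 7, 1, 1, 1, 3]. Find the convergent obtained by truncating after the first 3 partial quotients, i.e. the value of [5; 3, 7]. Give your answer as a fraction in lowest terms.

a_0 = 5: 5/1
a_1 = 3: 16/3
a_2 = 7: 117/22

117/22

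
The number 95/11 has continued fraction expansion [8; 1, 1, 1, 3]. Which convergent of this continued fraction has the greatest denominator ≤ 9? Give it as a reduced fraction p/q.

a_0 = 8: 8/1  (≤ bound)
a_1 = 1: 9/1  (≤ bound)
a_2 = 1: 17/2  (≤ bound)
a_3 = 1: 26/3  (≤ bound)
a_4 = 3: 95/11  (> 9, stop)

26/3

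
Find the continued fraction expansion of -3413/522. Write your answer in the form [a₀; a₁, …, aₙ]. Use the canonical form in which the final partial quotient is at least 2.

Run the Euclidean algorithm, recording each quotient:
-3413 ÷ 522 → quotient -7, remainder 241
522 ÷ 241 → quotient 2, remainder 40
241 ÷ 40 → quotient 6, remainder 1
40 ÷ 1 → quotient 40, remainder 0

[-7; 2, 6, 40]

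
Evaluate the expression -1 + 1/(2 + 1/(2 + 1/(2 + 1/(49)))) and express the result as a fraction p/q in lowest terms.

a_0 = -1: -1/1
a_1 = 2: -1/2
a_2 = 2: -3/5
a_3 = 2: -7/12
a_4 = 49: -346/593

-346/593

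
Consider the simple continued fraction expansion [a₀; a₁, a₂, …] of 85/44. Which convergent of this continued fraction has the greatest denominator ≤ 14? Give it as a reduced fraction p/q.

27/14

List convergents until the denominator exceeds the bound:
a_0 = 1: 1/1  (≤ bound)
a_1 = 1: 2/1  (≤ bound)
a_2 = 13: 27/14  (≤ bound)
a_3 = 1: 29/15  (> 14, stop)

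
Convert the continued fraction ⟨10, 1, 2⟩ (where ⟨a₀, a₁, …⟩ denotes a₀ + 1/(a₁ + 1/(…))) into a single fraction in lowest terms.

Use the convergent recurrence hₖ = aₖ·hₖ₋₁ + hₖ₋₂ (and likewise for the denominators kₖ):
a_0 = 10: 10/1
a_1 = 1: 11/1
a_2 = 2: 32/3

32/3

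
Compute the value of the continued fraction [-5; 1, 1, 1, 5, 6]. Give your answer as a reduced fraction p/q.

a_0 = -5: -5/1
a_1 = 1: -4/1
a_2 = 1: -9/2
a_3 = 1: -13/3
a_4 = 5: -74/17
a_5 = 6: -457/105

-457/105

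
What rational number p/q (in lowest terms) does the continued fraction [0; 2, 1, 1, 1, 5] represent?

a_0 = 0: 0/1
a_1 = 2: 1/2
a_2 = 1: 1/3
a_3 = 1: 2/5
a_4 = 1: 3/8
a_5 = 5: 17/45

17/45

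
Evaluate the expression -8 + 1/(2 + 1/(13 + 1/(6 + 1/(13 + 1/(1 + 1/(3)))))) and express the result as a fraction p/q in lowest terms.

a_0 = -8: -8/1
a_1 = 2: -15/2
a_2 = 13: -203/27
a_3 = 6: -1233/164
a_4 = 13: -16232/2159
a_5 = 1: -17465/2323
a_6 = 3: -68627/9128

-68627/9128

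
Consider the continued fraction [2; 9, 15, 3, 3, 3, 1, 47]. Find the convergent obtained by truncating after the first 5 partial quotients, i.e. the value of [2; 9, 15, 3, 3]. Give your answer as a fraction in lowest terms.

Work from the innermost term outward:
Start with 3.
3 + 1/(3/1) = 3 + 1/3 = 10/3
15 + 1/(10/3) = 15 + 3/10 = 153/10
9 + 1/(153/10) = 9 + 10/153 = 1387/153
2 + 1/(1387/153) = 2 + 153/1387 = 2927/1387

2927/1387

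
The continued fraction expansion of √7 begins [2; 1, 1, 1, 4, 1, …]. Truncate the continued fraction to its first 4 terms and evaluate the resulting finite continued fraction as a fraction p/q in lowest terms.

8/3

Compute successive convergents:
a_0 = 2: 2/1
a_1 = 1: 3/1
a_2 = 1: 5/2
a_3 = 1: 8/3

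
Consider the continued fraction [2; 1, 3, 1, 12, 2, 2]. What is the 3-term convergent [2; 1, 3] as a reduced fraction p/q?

Collapse the nested fraction from the inside out:
Start with 3.
1 + 1/(3/1) = 1 + 1/3 = 4/3
2 + 1/(4/3) = 2 + 3/4 = 11/4

11/4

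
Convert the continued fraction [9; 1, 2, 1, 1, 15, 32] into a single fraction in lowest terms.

33956/3495

Starting at the tail and folding back:
Start with 32.
15 + 1/(32/1) = 15 + 1/32 = 481/32
1 + 1/(481/32) = 1 + 32/481 = 513/481
1 + 1/(513/481) = 1 + 481/513 = 994/513
2 + 1/(994/513) = 2 + 513/994 = 2501/994
1 + 1/(2501/994) = 1 + 994/2501 = 3495/2501
9 + 1/(3495/2501) = 9 + 2501/3495 = 33956/3495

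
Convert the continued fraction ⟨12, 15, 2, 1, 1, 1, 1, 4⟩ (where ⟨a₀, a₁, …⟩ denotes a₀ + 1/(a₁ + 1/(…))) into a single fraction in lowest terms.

Start with 4.
1 + 1/(4/1) = 1 + 1/4 = 5/4
1 + 1/(5/4) = 1 + 4/5 = 9/5
1 + 1/(9/5) = 1 + 5/9 = 14/9
1 + 1/(14/9) = 1 + 9/14 = 23/14
2 + 1/(23/14) = 2 + 14/23 = 60/23
15 + 1/(60/23) = 15 + 23/60 = 923/60
12 + 1/(923/60) = 12 + 60/923 = 11136/923

11136/923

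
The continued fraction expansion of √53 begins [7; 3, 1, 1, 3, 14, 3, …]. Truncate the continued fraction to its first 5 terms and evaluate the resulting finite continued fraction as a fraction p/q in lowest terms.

182/25

Start with 3.
1 + 1/(3/1) = 1 + 1/3 = 4/3
1 + 1/(4/3) = 1 + 3/4 = 7/4
3 + 1/(7/4) = 3 + 4/7 = 25/7
7 + 1/(25/7) = 7 + 7/25 = 182/25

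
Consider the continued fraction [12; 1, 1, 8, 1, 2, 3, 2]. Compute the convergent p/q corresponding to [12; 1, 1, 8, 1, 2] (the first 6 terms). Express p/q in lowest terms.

689/55

Work from the innermost term outward:
Start with 2.
1 + 1/(2/1) = 1 + 1/2 = 3/2
8 + 1/(3/2) = 8 + 2/3 = 26/3
1 + 1/(26/3) = 1 + 3/26 = 29/26
1 + 1/(29/26) = 1 + 26/29 = 55/29
12 + 1/(55/29) = 12 + 29/55 = 689/55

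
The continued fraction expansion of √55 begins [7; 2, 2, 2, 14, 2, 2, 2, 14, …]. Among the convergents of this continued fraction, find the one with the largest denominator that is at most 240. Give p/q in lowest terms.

a_0 = 7: 7/1  (≤ bound)
a_1 = 2: 15/2  (≤ bound)
a_2 = 2: 37/5  (≤ bound)
a_3 = 2: 89/12  (≤ bound)
a_4 = 14: 1283/173  (≤ bound)
a_5 = 2: 2655/358  (> 240, stop)

1283/173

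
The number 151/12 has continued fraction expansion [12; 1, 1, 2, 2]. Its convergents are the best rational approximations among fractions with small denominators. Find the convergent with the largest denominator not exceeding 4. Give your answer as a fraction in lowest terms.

a_0 = 12: 12/1  (≤ bound)
a_1 = 1: 13/1  (≤ bound)
a_2 = 1: 25/2  (≤ bound)
a_3 = 2: 63/5  (> 4, stop)

25/2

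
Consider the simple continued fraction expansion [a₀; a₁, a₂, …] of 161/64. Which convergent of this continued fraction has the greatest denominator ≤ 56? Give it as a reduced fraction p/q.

a_0 = 2: 2/1  (≤ bound)
a_1 = 1: 3/1  (≤ bound)
a_2 = 1: 5/2  (≤ bound)
a_3 = 15: 78/31  (≤ bound)
a_4 = 2: 161/64  (> 56, stop)

78/31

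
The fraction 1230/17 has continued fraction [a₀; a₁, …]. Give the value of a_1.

1230 ÷ 17 → quotient 72, remainder 6
17 ÷ 6 → quotient 2, remainder 5

2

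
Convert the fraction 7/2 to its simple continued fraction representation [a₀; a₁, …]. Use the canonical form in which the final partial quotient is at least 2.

[3; 2]

7 ÷ 2 → quotient 3, remainder 1
2 ÷ 1 → quotient 2, remainder 0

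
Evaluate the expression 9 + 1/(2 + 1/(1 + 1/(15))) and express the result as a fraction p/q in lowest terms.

439/47

Start with 15.
1 + 1/(15/1) = 1 + 1/15 = 16/15
2 + 1/(16/15) = 2 + 15/16 = 47/16
9 + 1/(47/16) = 9 + 16/47 = 439/47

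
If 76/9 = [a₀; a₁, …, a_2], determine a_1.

Apply division with remainder until the remainder is 0:
⌊76/9⌋ = 8, remainder 4
⌊9/4⌋ = 2, remainder 1

2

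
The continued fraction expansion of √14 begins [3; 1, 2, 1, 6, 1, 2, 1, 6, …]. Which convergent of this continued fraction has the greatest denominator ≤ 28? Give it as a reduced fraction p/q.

101/27

a_0 = 3: 3/1  (≤ bound)
a_1 = 1: 4/1  (≤ bound)
a_2 = 2: 11/3  (≤ bound)
a_3 = 1: 15/4  (≤ bound)
a_4 = 6: 101/27  (≤ bound)
a_5 = 1: 116/31  (> 28, stop)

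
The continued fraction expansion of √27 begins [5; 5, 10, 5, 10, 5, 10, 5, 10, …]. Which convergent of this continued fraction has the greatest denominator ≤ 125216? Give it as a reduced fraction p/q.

70226/13515

List convergents until the denominator exceeds the bound:
a_0 = 5: 5/1  (≤ bound)
a_1 = 5: 26/5  (≤ bound)
a_2 = 10: 265/51  (≤ bound)
a_3 = 5: 1351/260  (≤ bound)
a_4 = 10: 13775/2651  (≤ bound)
a_5 = 5: 70226/13515  (≤ bound)
a_6 = 10: 716035/137801  (> 125216, stop)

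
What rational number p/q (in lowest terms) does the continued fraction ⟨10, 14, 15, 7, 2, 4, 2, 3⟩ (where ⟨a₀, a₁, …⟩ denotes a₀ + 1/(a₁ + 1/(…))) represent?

1101979/109420

Compute successive convergents:
a_0 = 10: 10/1
a_1 = 14: 141/14
a_2 = 15: 2125/211
a_3 = 7: 15016/1491
a_4 = 2: 32157/3193
a_5 = 4: 143644/14263
a_6 = 2: 319445/31719
a_7 = 3: 1101979/109420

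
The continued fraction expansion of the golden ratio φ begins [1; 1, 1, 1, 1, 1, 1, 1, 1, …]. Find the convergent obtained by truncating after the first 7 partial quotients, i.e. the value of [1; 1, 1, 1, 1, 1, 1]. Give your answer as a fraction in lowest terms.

Use the convergent recurrence hₖ = aₖ·hₖ₋₁ + hₖ₋₂ (and likewise for the denominators kₖ):
a_0 = 1: 1/1
a_1 = 1: 2/1
a_2 = 1: 3/2
a_3 = 1: 5/3
a_4 = 1: 8/5
a_5 = 1: 13/8
a_6 = 1: 21/13

21/13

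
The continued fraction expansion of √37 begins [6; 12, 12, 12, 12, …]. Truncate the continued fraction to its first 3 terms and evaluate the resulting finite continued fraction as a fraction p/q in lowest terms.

Collapse the nested fraction from the inside out:
Start with 12.
12 + 1/(12/1) = 12 + 1/12 = 145/12
6 + 1/(145/12) = 6 + 12/145 = 882/145

882/145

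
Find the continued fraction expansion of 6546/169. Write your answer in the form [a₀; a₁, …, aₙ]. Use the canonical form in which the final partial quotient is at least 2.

[38; 1, 2, 1, 3, 11]

Repeatedly divide and take the remainder:
⌊6546/169⌋ = 38, remainder 124
⌊169/124⌋ = 1, remainder 45
⌊124/45⌋ = 2, remainder 34
⌊45/34⌋ = 1, remainder 11
⌊34/11⌋ = 3, remainder 1
⌊11/1⌋ = 11, remainder 0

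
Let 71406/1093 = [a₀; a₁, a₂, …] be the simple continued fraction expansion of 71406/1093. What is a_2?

36

71406 = 65·1093 + 361, so a_0 = 65
1093 = 3·361 + 10, so a_1 = 3
361 = 36·10 + 1, so a_2 = 36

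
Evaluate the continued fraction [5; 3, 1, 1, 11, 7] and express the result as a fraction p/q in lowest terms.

a_0 = 5: 5/1
a_1 = 3: 16/3
a_2 = 1: 21/4
a_3 = 1: 37/7
a_4 = 11: 428/81
a_5 = 7: 3033/574

3033/574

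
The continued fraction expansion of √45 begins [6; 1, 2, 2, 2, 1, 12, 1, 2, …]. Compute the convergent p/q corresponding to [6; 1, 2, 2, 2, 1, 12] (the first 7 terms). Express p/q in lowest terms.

Start with 12.
1 + 1/(12/1) = 1 + 1/12 = 13/12
2 + 1/(13/12) = 2 + 12/13 = 38/13
2 + 1/(38/13) = 2 + 13/38 = 89/38
2 + 1/(89/38) = 2 + 38/89 = 216/89
1 + 1/(216/89) = 1 + 89/216 = 305/216
6 + 1/(305/216) = 6 + 216/305 = 2046/305

2046/305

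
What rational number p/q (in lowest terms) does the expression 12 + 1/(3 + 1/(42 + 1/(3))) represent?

4735/384

Start with 3.
42 + 1/(3/1) = 42 + 1/3 = 127/3
3 + 1/(127/3) = 3 + 3/127 = 384/127
12 + 1/(384/127) = 12 + 127/384 = 4735/384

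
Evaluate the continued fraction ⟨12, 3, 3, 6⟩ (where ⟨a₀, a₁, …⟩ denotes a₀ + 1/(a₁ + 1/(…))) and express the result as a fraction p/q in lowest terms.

Build up convergents one term at a time:
a_0 = 12: 12/1
a_1 = 3: 37/3
a_2 = 3: 123/10
a_3 = 6: 775/63

775/63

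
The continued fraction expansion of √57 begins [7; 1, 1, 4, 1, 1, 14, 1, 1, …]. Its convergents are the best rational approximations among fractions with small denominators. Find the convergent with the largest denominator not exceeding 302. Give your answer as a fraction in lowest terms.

2197/291

List convergents until the denominator exceeds the bound:
a_0 = 7: 7/1  (≤ bound)
a_1 = 1: 8/1  (≤ bound)
a_2 = 1: 15/2  (≤ bound)
a_3 = 4: 68/9  (≤ bound)
a_4 = 1: 83/11  (≤ bound)
a_5 = 1: 151/20  (≤ bound)
a_6 = 14: 2197/291  (≤ bound)
a_7 = 1: 2348/311  (> 302, stop)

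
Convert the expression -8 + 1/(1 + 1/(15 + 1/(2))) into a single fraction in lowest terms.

Collapse the nested fraction from the inside out:
Start with 2.
15 + 1/(2/1) = 15 + 1/2 = 31/2
1 + 1/(31/2) = 1 + 2/31 = 33/31
-8 + 1/(33/31) = -8 + 31/33 = -233/33

-233/33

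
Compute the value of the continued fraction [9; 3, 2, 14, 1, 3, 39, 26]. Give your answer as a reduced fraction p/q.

4032283/434183

a_0 = 9: 9/1
a_1 = 3: 28/3
a_2 = 2: 65/7
a_3 = 14: 938/101
a_4 = 1: 1003/108
a_5 = 3: 3947/425
a_6 = 39: 154936/16683
a_7 = 26: 4032283/434183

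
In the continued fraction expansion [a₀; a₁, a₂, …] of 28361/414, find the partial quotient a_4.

4

28361 ÷ 414 → quotient 68, remainder 209
414 ÷ 209 → quotient 1, remainder 205
209 ÷ 205 → quotient 1, remainder 4
205 ÷ 4 → quotient 51, remainder 1
4 ÷ 1 → quotient 4, remainder 0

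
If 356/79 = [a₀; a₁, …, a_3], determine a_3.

Run the Euclidean algorithm, recording each quotient:
356 = 4·79 + 40, so a_0 = 4
79 = 1·40 + 39, so a_1 = 1
40 = 1·39 + 1, so a_2 = 1
39 = 39·1 + 0, so a_3 = 39

39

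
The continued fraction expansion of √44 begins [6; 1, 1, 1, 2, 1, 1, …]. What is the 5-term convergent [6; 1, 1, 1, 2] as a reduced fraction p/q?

Collapse the nested fraction from the inside out:
Start with 2.
1 + 1/(2/1) = 1 + 1/2 = 3/2
1 + 1/(3/2) = 1 + 2/3 = 5/3
1 + 1/(5/3) = 1 + 3/5 = 8/5
6 + 1/(8/5) = 6 + 5/8 = 53/8

53/8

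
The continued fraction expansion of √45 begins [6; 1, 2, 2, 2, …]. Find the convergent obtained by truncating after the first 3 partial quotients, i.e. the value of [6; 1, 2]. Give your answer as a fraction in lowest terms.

Start with 2.
1 + 1/(2/1) = 1 + 1/2 = 3/2
6 + 1/(3/2) = 6 + 2/3 = 20/3

20/3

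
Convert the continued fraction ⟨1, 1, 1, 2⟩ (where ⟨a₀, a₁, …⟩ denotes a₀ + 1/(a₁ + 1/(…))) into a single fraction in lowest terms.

Start with 2.
1 + 1/(2/1) = 1 + 1/2 = 3/2
1 + 1/(3/2) = 1 + 2/3 = 5/3
1 + 1/(5/3) = 1 + 3/5 = 8/5

8/5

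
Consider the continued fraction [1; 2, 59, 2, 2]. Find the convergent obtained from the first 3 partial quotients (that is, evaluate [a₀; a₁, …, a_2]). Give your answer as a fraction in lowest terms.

Starting at the tail and folding back:
Start with 59.
2 + 1/(59/1) = 2 + 1/59 = 119/59
1 + 1/(119/59) = 1 + 59/119 = 178/119

178/119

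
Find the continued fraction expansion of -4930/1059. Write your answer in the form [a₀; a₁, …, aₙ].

[-5; 2, 1, 9, 7, 5]

Run the Euclidean algorithm, recording each quotient:
-4930 ÷ 1059 → quotient -5, remainder 365
1059 ÷ 365 → quotient 2, remainder 329
365 ÷ 329 → quotient 1, remainder 36
329 ÷ 36 → quotient 9, remainder 5
36 ÷ 5 → quotient 7, remainder 1
5 ÷ 1 → quotient 5, remainder 0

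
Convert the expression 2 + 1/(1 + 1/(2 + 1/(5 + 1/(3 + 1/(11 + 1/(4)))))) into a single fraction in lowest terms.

Start with 4.
11 + 1/(4/1) = 11 + 1/4 = 45/4
3 + 1/(45/4) = 3 + 4/45 = 139/45
5 + 1/(139/45) = 5 + 45/139 = 740/139
2 + 1/(740/139) = 2 + 139/740 = 1619/740
1 + 1/(1619/740) = 1 + 740/1619 = 2359/1619
2 + 1/(2359/1619) = 2 + 1619/2359 = 6337/2359

6337/2359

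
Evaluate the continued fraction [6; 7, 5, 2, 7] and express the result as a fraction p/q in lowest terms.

3616/589

Start with 7.
2 + 1/(7/1) = 2 + 1/7 = 15/7
5 + 1/(15/7) = 5 + 7/15 = 82/15
7 + 1/(82/15) = 7 + 15/82 = 589/82
6 + 1/(589/82) = 6 + 82/589 = 3616/589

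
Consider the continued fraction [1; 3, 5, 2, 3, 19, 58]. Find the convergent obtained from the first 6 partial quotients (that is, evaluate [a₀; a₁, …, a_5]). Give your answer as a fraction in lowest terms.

3067/2334

Start with 19.
3 + 1/(19/1) = 3 + 1/19 = 58/19
2 + 1/(58/19) = 2 + 19/58 = 135/58
5 + 1/(135/58) = 5 + 58/135 = 733/135
3 + 1/(733/135) = 3 + 135/733 = 2334/733
1 + 1/(2334/733) = 1 + 733/2334 = 3067/2334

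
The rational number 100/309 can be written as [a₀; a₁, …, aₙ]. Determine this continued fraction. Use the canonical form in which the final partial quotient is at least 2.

⌊100/309⌋ = 0, remainder 100
⌊309/100⌋ = 3, remainder 9
⌊100/9⌋ = 11, remainder 1
⌊9/1⌋ = 9, remainder 0

[0; 3, 11, 9]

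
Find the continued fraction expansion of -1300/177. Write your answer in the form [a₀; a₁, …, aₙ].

Run the Euclidean algorithm, recording each quotient:
-1300 ÷ 177 → quotient -8, remainder 116
177 ÷ 116 → quotient 1, remainder 61
116 ÷ 61 → quotient 1, remainder 55
61 ÷ 55 → quotient 1, remainder 6
55 ÷ 6 → quotient 9, remainder 1
6 ÷ 1 → quotient 6, remainder 0

[-8; 1, 1, 1, 9, 6]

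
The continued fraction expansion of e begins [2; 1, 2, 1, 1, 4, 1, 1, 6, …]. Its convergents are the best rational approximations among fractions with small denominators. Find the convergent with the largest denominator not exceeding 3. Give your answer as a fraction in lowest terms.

8/3

a_0 = 2: 2/1  (≤ bound)
a_1 = 1: 3/1  (≤ bound)
a_2 = 2: 8/3  (≤ bound)
a_3 = 1: 11/4  (> 3, stop)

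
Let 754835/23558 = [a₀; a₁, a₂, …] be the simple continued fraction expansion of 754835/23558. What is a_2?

754835 ÷ 23558 → quotient 32, remainder 979
23558 ÷ 979 → quotient 24, remainder 62
979 ÷ 62 → quotient 15, remainder 49

15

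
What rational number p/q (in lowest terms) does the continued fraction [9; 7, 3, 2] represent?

466/51

Start with 2.
3 + 1/(2/1) = 3 + 1/2 = 7/2
7 + 1/(7/2) = 7 + 2/7 = 51/7
9 + 1/(51/7) = 9 + 7/51 = 466/51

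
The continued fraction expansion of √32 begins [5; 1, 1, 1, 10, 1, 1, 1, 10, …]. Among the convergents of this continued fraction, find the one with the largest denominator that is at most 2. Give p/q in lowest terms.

11/2

a_0 = 5: 5/1  (≤ bound)
a_1 = 1: 6/1  (≤ bound)
a_2 = 1: 11/2  (≤ bound)
a_3 = 1: 17/3  (> 2, stop)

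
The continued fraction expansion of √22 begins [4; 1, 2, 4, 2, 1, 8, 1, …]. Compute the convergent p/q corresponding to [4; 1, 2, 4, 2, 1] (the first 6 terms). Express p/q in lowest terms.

197/42

a_0 = 4: 4/1
a_1 = 1: 5/1
a_2 = 2: 14/3
a_3 = 4: 61/13
a_4 = 2: 136/29
a_5 = 1: 197/42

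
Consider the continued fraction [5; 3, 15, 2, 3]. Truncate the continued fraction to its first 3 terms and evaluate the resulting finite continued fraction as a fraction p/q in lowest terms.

245/46

Collapse the nested fraction from the inside out:
Start with 15.
3 + 1/(15/1) = 3 + 1/15 = 46/15
5 + 1/(46/15) = 5 + 15/46 = 245/46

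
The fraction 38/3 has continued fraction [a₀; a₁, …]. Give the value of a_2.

38 = 12·3 + 2, so a_0 = 12
3 = 1·2 + 1, so a_1 = 1
2 = 2·1 + 0, so a_2 = 2

2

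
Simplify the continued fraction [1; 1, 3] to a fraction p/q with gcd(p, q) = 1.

7/4

a_0 = 1: 1/1
a_1 = 1: 2/1
a_2 = 3: 7/4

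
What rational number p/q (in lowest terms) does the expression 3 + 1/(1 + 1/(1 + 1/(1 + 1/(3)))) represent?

40/11

Work from the innermost term outward:
Start with 3.
1 + 1/(3/1) = 1 + 1/3 = 4/3
1 + 1/(4/3) = 1 + 3/4 = 7/4
1 + 1/(7/4) = 1 + 4/7 = 11/7
3 + 1/(11/7) = 3 + 7/11 = 40/11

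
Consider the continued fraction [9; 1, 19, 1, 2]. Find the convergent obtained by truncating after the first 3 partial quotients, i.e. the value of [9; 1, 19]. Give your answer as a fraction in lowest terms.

Compute successive convergents:
a_0 = 9: 9/1
a_1 = 1: 10/1
a_2 = 19: 199/20

199/20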